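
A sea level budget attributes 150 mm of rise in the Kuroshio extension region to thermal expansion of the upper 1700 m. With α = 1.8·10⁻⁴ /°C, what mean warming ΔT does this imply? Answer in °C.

ΔT = Δh/(αH) = 0.15 / (1.8×10⁻⁴ × 1700) ≈ 0.4902 °C

about 0.490 °C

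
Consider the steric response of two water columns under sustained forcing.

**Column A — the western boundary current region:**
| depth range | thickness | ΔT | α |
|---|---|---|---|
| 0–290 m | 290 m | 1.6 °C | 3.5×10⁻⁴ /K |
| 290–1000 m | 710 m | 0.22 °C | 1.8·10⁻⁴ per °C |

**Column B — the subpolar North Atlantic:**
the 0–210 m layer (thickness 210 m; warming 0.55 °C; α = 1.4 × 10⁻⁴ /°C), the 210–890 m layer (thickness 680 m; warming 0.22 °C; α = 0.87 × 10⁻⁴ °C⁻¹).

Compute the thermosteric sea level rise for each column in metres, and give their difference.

Δh_A ≈ 0.19 m, Δh_B ≈ 0.029 m; difference ≈ 0.16 m

A 0–290 m: 3.5×10⁻⁴ × 1.6 × 290 = 0.16240 m
A 290–1000 m: 710 × 0.22 × 1.8×10⁻⁴ = 0.028116 m
A total: 0.190516 m
B 1.4×10⁻⁴ × 210 × 0.55 = 0.01617 m
B 0.22 × 680 × 0.87×10⁻⁴ = 0.0130152 m
B total: 0.0291852 m
Difference: 0.190516 − 0.0291852 = 0.1613308 m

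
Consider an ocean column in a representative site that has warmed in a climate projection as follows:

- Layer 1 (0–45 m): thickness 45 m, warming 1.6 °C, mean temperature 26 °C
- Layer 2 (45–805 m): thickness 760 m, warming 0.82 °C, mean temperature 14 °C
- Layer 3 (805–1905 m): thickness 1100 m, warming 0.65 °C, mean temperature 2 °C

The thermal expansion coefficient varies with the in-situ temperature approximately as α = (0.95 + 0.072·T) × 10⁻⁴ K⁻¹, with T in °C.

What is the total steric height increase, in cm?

Layer 1: α = (0.95 + 0.072×26)×10⁻⁴ = 2.822×10⁻⁴ K⁻¹
Layer 2: α = (0.95 + 0.072×14)×10⁻⁴ = 1.958×10⁻⁴ K⁻¹
Layer 3: α = (0.95 + 0.072×2)×10⁻⁴ = 1.094×10⁻⁴ K⁻¹
0–45 m: 45 × 2.822×10⁻⁴ × 1.6 = 0.0203184 m
45–805 m: 760 × 1.958×10⁻⁴ × 0.82 = 0.12202256 m
Layer 3: 1100 × 0.65 × 1.094×10⁻⁴ = 0.078221 m
Δh = 0.0203184 + 0.12202256 + 0.078221 = 0.22056196 m

about 22 cm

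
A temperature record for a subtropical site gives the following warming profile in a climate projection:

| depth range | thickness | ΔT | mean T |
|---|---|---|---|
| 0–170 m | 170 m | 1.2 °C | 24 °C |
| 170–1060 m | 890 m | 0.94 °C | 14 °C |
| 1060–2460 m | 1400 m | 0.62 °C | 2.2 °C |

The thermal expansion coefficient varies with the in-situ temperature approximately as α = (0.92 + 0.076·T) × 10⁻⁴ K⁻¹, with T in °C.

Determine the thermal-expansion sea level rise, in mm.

about 316 mm

Layer 1: α = (0.92 + 0.076×24)×10⁻⁴ = 2.744×10⁻⁴ K⁻¹
Layer 2: α = (0.92 + 0.076×14)×10⁻⁴ = 1.984×10⁻⁴ K⁻¹
Layer 3: α = (0.92 + 0.076×2.2)×10⁻⁴ = 1.0872×10⁻⁴ K⁻¹
170 × 1.2 × 2.744×10⁻⁴ = 0.0559776 m
0.94 × 1.984×10⁻⁴ × 890 = 0.16598144 m
1060–2460 m: 1.0872×10⁻⁴ × 0.62 × 1400 = 0.09436896 m
Δh = 0.0559776 + 0.16598144 + 0.09436896 = 0.316328 m ≈ 316 mm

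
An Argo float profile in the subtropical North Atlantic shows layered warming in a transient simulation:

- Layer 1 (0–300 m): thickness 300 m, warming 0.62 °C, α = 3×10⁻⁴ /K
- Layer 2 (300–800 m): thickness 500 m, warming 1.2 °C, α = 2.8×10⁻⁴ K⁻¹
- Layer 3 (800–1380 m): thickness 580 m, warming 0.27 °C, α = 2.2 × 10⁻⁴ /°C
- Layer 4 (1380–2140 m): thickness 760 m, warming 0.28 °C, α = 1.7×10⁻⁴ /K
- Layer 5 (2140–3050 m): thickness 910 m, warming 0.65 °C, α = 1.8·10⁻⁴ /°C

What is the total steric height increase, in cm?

40.1 cm

0.62 × 300 × 3×10⁻⁴ = 0.05580 m
Layer 2: 500 × 2.8×10⁻⁴ × 1.2 = 0.16800 m
Layer 3: 2.2×10⁻⁴ × 0.27 × 580 = 0.034452 m
Layer 4: 760 × 1.7×10⁻⁴ × 0.28 = 0.036176 m
1.8×10⁻⁴ × 910 × 0.65 = 0.10647 m
Δh = 0.05580 + 0.16800 + 0.034452 + 0.036176 + 0.10647 = 0.400898 m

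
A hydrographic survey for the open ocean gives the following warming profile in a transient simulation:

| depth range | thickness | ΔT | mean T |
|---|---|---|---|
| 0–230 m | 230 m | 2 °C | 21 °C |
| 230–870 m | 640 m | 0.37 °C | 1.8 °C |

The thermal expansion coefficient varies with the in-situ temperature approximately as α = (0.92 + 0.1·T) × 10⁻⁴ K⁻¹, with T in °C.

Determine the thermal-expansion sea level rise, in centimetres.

Layer 1: α = (0.92 + 0.1×21)×10⁻⁴ = 3.02×10⁻⁴ K⁻¹
Layer 2: α = (0.92 + 0.1×1.8)×10⁻⁴ = 1.1×10⁻⁴ K⁻¹
2 × 230 × 3.02×10⁻⁴ = 0.13892 m
230–870 m: 1.1×10⁻⁴ × 0.37 × 640 = 0.026048 m
Δh = 0.13892 + 0.026048 = 0.164968 m

16.5 cm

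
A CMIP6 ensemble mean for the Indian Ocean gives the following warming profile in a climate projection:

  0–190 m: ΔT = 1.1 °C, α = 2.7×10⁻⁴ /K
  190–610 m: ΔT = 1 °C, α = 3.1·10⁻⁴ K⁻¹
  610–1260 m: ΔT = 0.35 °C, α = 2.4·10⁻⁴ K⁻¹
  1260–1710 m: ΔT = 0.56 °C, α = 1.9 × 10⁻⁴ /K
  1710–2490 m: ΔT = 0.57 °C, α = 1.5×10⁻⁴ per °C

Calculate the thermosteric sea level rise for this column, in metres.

0.356 m

Layer 1: 1.1 × 2.7×10⁻⁴ × 190 = 0.05643 m
Layer 2: 1 × 420 × 3.1×10⁻⁴ = 0.13020 m
Layer 3: 650 × 0.35 × 2.4×10⁻⁴ = 0.05460 m
Layer 4: 450 × 0.56 × 1.9×10⁻⁴ = 0.04788 m
1710–2490 m: 1.5×10⁻⁴ × 0.57 × 780 = 0.06669 m
Δh = 0.05643 + 0.13020 + 0.05460 + 0.04788 + 0.06669 = 0.35580 m ≈ 0.356 m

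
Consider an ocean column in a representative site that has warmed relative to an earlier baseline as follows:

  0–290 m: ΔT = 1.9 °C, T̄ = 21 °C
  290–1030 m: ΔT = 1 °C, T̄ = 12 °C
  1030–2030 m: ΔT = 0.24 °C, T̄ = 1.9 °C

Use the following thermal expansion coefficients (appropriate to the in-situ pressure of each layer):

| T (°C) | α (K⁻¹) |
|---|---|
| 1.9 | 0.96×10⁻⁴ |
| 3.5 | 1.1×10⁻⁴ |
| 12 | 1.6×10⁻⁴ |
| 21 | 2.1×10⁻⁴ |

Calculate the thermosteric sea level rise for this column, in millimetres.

Layer 1 at 21 °C → α = 2.1×10⁻⁴ K⁻¹
Layer 2 at 12 °C → α = 1.6×10⁻⁴ K⁻¹
Layer 3 at 1.9 °C → α = 0.96×10⁻⁴ K⁻¹
Layer 1: 1.9 × 290 × 2.1×10⁻⁴ = 0.11571 m
290–1030 m: 740 × 1 × 1.6×10⁻⁴ = 0.11840 m
1000 × 0.24 × 0.96×10⁻⁴ = 0.02304 m
Δh = 0.11571 + 0.11840 + 0.02304 = 0.25715 m ≈ 260 mm

Δh = 260 mm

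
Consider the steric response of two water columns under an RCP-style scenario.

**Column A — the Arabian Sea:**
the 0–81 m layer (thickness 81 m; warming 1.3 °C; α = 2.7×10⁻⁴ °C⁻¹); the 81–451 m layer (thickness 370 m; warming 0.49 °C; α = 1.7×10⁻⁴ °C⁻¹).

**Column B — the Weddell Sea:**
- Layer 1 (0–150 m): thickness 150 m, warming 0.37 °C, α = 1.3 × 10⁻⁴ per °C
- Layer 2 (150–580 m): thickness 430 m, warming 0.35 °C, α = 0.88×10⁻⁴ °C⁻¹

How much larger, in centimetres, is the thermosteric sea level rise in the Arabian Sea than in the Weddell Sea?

A 81 × 2.7×10⁻⁴ × 1.3 = 0.028431 m
A 81–451 m: 0.49 × 370 × 1.7×10⁻⁴ = 0.030821 m
A total: 0.059252 m
B 150 × 0.37 × 1.3×10⁻⁴ = 0.007215 m
B 150–580 m: 430 × 0.35 × 0.88×10⁻⁴ = 0.013244 m
B total: 0.020459 m
Difference: 0.059252 − 0.020459 = 0.038793 m

3.9 cm larger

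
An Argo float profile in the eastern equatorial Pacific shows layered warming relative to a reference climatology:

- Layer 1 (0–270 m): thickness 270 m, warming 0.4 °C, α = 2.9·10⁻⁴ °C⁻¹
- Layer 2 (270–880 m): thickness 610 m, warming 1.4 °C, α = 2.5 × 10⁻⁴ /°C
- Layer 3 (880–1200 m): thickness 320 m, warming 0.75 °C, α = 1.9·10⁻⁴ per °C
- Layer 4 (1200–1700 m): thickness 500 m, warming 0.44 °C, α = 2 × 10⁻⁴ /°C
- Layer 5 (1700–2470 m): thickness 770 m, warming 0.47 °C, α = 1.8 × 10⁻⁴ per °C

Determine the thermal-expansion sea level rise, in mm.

2.9×10⁻⁴ × 270 × 0.4 = 0.03132 m
270–880 m: 2.5×10⁻⁴ × 1.4 × 610 = 0.21350 m
320 × 0.75 × 1.9×10⁻⁴ = 0.04560 m
1200–1700 m: 500 × 0.44 × 2×10⁻⁴ = 0.04400 m
0.47 × 770 × 1.8×10⁻⁴ = 0.065142 m
Δh = 0.03132 + 0.21350 + 0.04560 + 0.04400 + 0.065142 = 0.399562 m

Δh = 400 mm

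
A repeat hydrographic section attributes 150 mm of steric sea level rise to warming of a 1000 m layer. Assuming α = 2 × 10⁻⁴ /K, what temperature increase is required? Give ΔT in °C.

0.750 °C

ΔT = Δh/(αH) = 0.15 / (2×10⁻⁴ × 1000) = 0.7500 °C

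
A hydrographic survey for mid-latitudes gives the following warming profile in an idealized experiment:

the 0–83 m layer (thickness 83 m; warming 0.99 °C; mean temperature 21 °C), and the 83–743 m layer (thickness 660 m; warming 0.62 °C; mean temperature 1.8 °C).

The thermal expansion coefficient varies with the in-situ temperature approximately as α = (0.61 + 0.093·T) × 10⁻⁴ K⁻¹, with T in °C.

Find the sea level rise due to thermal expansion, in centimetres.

5.29 cm of thermosteric rise

Layer 1: α = (0.61 + 0.093×21)×10⁻⁴ = 2.563×10⁻⁴ K⁻¹
Layer 2: α = (0.61 + 0.093×1.8)×10⁻⁴ = 0.7774×10⁻⁴ K⁻¹
83 × 0.99 × 2.563×10⁻⁴ = 0.021060171 m
83–743 m: 660 × 0.7774×10⁻⁴ × 0.62 = 0.031811208 m
Δh = 0.021060171 + 0.031811208 = 0.052871379 m ≈ 5.29 cm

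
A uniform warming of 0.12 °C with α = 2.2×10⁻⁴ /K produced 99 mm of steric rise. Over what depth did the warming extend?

H ≈ 3800 m

H = Δh/(αΔT) = 0.099 / (2.2×10⁻⁴ × 0.12) = 3750 m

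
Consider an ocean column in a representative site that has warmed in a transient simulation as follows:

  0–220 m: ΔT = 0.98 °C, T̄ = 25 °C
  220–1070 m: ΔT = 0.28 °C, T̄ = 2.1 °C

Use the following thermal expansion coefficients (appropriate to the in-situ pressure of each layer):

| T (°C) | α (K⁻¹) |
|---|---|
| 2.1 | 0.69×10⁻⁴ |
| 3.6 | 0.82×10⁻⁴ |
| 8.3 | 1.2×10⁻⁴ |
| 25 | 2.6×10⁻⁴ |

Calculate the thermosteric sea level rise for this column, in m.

Δh ≈ 0.072 m

Layer 1 at 25 °C → α = 2.6×10⁻⁴ K⁻¹
Layer 2 at 2.1 °C → α = 0.69×10⁻⁴ K⁻¹
Layer 1: 220 × 2.6×10⁻⁴ × 0.98 = 0.056056 m
220–1070 m: 0.69×10⁻⁴ × 850 × 0.28 = 0.016422 m
Δh = 0.056056 + 0.016422 = 0.072478 m ≈ 0.072 m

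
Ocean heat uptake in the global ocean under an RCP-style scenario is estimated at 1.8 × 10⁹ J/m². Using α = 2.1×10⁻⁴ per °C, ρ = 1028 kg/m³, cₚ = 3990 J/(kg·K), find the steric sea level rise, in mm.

92.2 mm

Δh = αQ/(ρcₚ) = 2.1×10⁻⁴ × 1.8×10⁹ / (1028 × 3990) ≈ 0.092156 m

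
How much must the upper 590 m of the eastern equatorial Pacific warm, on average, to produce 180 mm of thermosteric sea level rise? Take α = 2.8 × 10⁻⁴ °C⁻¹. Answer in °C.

ΔT = Δh/(αH) = 0.18 / (2.8×10⁻⁴ × 590) ≈ 1.090 °C

1.1 °C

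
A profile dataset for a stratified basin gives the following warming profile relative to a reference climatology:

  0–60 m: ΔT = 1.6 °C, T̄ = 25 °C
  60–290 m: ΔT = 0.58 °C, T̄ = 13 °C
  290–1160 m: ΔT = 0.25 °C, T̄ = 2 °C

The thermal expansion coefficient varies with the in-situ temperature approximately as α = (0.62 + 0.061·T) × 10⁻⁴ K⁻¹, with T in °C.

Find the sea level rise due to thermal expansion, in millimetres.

about 55.6 mm

Layer 1: α = (0.62 + 0.061×25)×10⁻⁴ = 2.145×10⁻⁴ K⁻¹
Layer 2: α = (0.62 + 0.061×13)×10⁻⁴ = 1.413×10⁻⁴ K⁻¹
Layer 3: α = (0.62 + 0.061×2)×10⁻⁴ = 0.742×10⁻⁴ K⁻¹
2.145×10⁻⁴ × 1.6 × 60 = 0.020592 m
60–290 m: 0.58 × 230 × 1.413×10⁻⁴ = 0.01884942 m
290–1160 m: 0.742×10⁻⁴ × 0.25 × 870 = 0.0161385 m
Δh = 0.020592 + 0.01884942 + 0.0161385 = 0.05557992 m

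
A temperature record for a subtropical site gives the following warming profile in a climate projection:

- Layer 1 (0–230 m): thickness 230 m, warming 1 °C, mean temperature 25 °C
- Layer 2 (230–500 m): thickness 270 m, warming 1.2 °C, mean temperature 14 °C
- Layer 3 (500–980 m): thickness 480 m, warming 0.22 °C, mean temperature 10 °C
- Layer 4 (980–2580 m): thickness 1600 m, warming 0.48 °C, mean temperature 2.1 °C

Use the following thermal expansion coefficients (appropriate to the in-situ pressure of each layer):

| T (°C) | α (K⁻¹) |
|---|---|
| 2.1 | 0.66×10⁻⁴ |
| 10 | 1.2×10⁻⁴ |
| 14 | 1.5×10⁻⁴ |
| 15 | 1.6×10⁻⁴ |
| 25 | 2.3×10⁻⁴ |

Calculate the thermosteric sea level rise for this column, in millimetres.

Layer 1 at 25 °C → α = 2.3×10⁻⁴ K⁻¹
Layer 2 at 14 °C → α = 1.5×10⁻⁴ K⁻¹
Layer 3 at 10 °C → α = 1.2×10⁻⁴ K⁻¹
Layer 4 at 2.1 °C → α = 0.66×10⁻⁴ K⁻¹
0–230 m: 2.3×10⁻⁴ × 230 × 1 = 0.05290 m
270 × 1.2 × 1.5×10⁻⁴ = 0.04860 m
500–980 m: 480 × 0.22 × 1.2×10⁻⁴ = 0.012672 m
980–2580 m: 0.48 × 0.66×10⁻⁴ × 1600 = 0.050688 m
Δh = 0.05290 + 0.04860 + 0.012672 + 0.050688 = 0.16486 m

Δh ≈ 160 mm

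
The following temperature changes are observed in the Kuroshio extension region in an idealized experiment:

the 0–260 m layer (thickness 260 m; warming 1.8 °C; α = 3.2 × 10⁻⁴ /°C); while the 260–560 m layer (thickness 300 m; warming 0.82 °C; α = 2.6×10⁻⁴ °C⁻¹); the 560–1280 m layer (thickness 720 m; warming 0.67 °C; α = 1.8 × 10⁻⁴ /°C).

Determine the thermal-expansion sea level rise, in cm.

Δh = 30.1 cm

1.8 × 260 × 3.2×10⁻⁴ = 0.14976 m
260–560 m: 300 × 2.6×10⁻⁴ × 0.82 = 0.06396 m
Layer 3: 0.67 × 1.8×10⁻⁴ × 720 = 0.086832 m
Δh = 0.14976 + 0.06396 + 0.086832 = 0.300552 m ≈ 30.1 cm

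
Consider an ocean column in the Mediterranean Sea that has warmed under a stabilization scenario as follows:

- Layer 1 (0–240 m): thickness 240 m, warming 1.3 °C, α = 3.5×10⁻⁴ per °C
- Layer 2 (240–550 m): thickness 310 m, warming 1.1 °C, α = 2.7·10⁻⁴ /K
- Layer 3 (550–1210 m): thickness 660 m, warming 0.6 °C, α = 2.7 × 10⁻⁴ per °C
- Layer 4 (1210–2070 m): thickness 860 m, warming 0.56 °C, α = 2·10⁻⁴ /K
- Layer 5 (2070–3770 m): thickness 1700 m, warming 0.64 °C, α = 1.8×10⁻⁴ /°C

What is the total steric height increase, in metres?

about 0.600 m

Layer 1: 3.5×10⁻⁴ × 1.3 × 240 = 0.10920 m
240–550 m: 1.1 × 310 × 2.7×10⁻⁴ = 0.09207 m
550–1210 m: 2.7×10⁻⁴ × 660 × 0.6 = 0.10692 m
860 × 0.56 × 2×10⁻⁴ = 0.09632 m
Layer 5: 0.64 × 1.8×10⁻⁴ × 1700 = 0.19584 m
Δh = 0.10920 + 0.09207 + 0.10692 + 0.09632 + 0.19584 = 0.60035 m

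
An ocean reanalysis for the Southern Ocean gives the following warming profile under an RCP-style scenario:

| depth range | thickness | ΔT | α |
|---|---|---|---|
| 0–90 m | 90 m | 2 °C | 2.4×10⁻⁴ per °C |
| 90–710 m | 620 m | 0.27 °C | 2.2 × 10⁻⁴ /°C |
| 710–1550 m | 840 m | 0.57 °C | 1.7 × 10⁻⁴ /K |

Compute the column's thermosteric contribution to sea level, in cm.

Δh = 16 cm

Layer 1: 2 × 2.4×10⁻⁴ × 90 = 0.04320 m
90–710 m: 620 × 2.2×10⁻⁴ × 0.27 = 0.036828 m
1.7×10⁻⁴ × 0.57 × 840 = 0.081396 m
Δh = 0.04320 + 0.036828 + 0.081396 = 0.161424 m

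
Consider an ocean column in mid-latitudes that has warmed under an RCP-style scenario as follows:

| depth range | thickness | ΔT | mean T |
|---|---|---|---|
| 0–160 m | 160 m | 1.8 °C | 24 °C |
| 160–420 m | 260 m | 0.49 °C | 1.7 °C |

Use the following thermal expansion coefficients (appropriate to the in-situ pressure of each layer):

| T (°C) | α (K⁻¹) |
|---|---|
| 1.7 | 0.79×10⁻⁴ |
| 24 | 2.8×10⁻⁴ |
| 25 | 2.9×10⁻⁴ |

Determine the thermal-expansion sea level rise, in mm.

Layer 1 at 24 °C → α = 2.8×10⁻⁴ K⁻¹
Layer 2 at 1.7 °C → α = 0.79×10⁻⁴ K⁻¹
0–160 m: 160 × 1.8 × 2.8×10⁻⁴ = 0.08064 m
Layer 2: 0.49 × 0.79×10⁻⁴ × 260 = 0.0100646 m
Δh = 0.08064 + 0.0100646 = 0.0907046 m

91 mm of thermosteric rise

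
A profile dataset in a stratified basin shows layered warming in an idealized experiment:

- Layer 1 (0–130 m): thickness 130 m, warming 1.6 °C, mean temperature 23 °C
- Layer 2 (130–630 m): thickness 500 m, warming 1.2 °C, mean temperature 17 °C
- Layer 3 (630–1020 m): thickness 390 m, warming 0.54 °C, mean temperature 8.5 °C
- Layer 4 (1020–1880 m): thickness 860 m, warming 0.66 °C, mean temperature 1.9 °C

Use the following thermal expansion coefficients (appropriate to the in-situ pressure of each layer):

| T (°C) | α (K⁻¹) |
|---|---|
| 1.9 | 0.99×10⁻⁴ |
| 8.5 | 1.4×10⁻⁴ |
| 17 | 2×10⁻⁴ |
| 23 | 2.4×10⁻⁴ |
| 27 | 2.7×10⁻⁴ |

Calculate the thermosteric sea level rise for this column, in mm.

Layer 1 at 23 °C → α = 2.4×10⁻⁴ K⁻¹
Layer 2 at 17 °C → α = 2×10⁻⁴ K⁻¹
Layer 3 at 8.5 °C → α = 1.4×10⁻⁴ K⁻¹
Layer 4 at 1.9 °C → α = 0.99×10⁻⁴ K⁻¹
0–130 m: 1.6 × 2.4×10⁻⁴ × 130 = 0.04992 m
2×10⁻⁴ × 500 × 1.2 = 0.12000 m
390 × 1.4×10⁻⁴ × 0.54 = 0.029484 m
1020–1880 m: 860 × 0.99×10⁻⁴ × 0.66 = 0.0561924 m
Δh = 0.04992 + 0.12000 + 0.029484 + 0.0561924 = 0.2555964 m

about 256 mm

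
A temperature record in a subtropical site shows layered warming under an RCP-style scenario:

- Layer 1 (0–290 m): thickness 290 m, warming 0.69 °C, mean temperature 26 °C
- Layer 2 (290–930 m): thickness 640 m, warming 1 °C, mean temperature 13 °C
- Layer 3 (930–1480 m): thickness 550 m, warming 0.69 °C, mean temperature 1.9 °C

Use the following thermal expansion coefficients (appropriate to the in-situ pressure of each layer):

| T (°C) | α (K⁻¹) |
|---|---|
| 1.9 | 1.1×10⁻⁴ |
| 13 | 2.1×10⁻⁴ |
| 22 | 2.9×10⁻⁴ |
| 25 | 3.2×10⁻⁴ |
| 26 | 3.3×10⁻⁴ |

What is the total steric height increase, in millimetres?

Layer 1 at 26 °C → α = 3.3×10⁻⁴ K⁻¹
Layer 2 at 13 °C → α = 2.1×10⁻⁴ K⁻¹
Layer 3 at 1.9 °C → α = 1.1×10⁻⁴ K⁻¹
0–290 m: 3.3×10⁻⁴ × 0.69 × 290 = 0.066033 m
Layer 2: 2.1×10⁻⁴ × 1 × 640 = 0.13440 m
Layer 3: 550 × 0.69 × 1.1×10⁻⁴ = 0.041745 m
Δh = 0.066033 + 0.13440 + 0.041745 = 0.242178 m ≈ 240 mm

240 mm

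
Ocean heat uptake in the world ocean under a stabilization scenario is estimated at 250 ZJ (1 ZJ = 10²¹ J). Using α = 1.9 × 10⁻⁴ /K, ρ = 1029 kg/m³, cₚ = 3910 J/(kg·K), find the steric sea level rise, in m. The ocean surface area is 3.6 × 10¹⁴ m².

Per unit area: Q = 250×10²¹ / (3.6×10¹⁴) ≈ 6.944×10⁸ J/m²
Δh = αQ/(ρcₚ) = 1.9×10⁻⁴ × 6.944×10⁸ / (1029 × 3910) ≈ 0.032792 m

Δh = 0.033 m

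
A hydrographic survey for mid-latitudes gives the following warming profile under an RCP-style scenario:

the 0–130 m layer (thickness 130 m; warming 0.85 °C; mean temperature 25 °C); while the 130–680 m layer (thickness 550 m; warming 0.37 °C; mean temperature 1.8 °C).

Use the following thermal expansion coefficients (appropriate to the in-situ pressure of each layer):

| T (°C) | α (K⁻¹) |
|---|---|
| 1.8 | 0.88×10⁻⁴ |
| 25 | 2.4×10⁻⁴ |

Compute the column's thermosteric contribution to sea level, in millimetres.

Δh ≈ 44.4 mm

Layer 1 at 25 °C → α = 2.4×10⁻⁴ K⁻¹
Layer 2 at 1.8 °C → α = 0.88×10⁻⁴ K⁻¹
Layer 1: 2.4×10⁻⁴ × 0.85 × 130 = 0.02652 m
Layer 2: 0.37 × 550 × 0.88×10⁻⁴ = 0.017908 m
Δh = 0.02652 + 0.017908 = 0.044428 m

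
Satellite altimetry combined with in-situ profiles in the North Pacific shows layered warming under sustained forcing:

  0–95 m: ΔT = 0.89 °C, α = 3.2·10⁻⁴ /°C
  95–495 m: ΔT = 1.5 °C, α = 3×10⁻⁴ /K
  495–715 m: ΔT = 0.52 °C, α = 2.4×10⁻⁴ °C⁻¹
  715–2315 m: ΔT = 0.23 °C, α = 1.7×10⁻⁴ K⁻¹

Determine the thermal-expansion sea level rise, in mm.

Δh = 297 mm

0.89 × 3.2×10⁻⁴ × 95 = 0.027056 m
400 × 3×10⁻⁴ × 1.5 = 0.18000 m
495–715 m: 220 × 0.52 × 2.4×10⁻⁴ = 0.027456 m
0.23 × 1600 × 1.7×10⁻⁴ = 0.06256 m
Δh = 0.027056 + 0.18000 + 0.027456 + 0.06256 = 0.297072 m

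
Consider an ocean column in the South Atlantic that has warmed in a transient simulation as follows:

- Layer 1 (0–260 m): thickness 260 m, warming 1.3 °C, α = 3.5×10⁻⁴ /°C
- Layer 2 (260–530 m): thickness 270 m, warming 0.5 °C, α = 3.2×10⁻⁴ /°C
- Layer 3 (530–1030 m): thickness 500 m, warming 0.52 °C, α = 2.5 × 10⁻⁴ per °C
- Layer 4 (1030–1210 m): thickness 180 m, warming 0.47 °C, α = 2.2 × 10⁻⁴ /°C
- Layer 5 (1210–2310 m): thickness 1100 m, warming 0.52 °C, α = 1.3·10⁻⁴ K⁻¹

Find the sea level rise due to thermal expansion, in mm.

260 × 1.3 × 3.5×10⁻⁴ = 0.11830 m
Layer 2: 0.5 × 3.2×10⁻⁴ × 270 = 0.04320 m
530–1030 m: 500 × 0.52 × 2.5×10⁻⁴ = 0.06500 m
0.47 × 180 × 2.2×10⁻⁴ = 0.018612 m
1210–2310 m: 0.52 × 1100 × 1.3×10⁻⁴ = 0.07436 m
Δh = 0.11830 + 0.04320 + 0.06500 + 0.018612 + 0.07436 = 0.319472 m ≈ 319 mm

319 mm of thermosteric rise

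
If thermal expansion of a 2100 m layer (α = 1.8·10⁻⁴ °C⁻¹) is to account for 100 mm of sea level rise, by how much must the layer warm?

ΔT = Δh/(αH) = 0.1 / (1.8×10⁻⁴ × 2100) ≈ 0.2646 °C

ΔT ≈ 0.26 °C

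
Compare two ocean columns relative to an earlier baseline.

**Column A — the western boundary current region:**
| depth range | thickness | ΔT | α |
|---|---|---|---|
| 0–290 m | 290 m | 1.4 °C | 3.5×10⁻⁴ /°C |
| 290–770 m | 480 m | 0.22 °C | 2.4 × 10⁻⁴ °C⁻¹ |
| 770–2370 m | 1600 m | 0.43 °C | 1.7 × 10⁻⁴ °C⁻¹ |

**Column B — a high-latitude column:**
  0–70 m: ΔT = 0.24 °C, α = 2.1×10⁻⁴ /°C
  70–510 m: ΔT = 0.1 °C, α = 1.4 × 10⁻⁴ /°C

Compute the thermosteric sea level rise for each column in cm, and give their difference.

Δh_A ≈ 28 cm, Δh_B ≈ 0.97 cm; difference ≈ 27 cm

A 1.4 × 3.5×10⁻⁴ × 290 = 0.14210 m
A 290–770 m: 0.22 × 2.4×10⁻⁴ × 480 = 0.025344 m
A 770–2370 m: 0.43 × 1.7×10⁻⁴ × 1600 = 0.11696 m
A total: 0.284404 m
B 70 × 0.24 × 2.1×10⁻⁴ = 0.003528 m
B Layer 2: 1.4×10⁻⁴ × 440 × 0.1 = 0.00616 m
B total: 0.009688 m
Difference: 0.284404 − 0.009688 = 0.274716 m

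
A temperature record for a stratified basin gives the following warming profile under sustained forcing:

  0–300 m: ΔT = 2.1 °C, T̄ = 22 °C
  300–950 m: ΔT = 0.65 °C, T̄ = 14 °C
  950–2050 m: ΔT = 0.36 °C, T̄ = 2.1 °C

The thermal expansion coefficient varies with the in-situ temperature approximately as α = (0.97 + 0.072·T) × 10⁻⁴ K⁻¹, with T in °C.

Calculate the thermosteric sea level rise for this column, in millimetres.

Δh = 289 mm

Layer 1: α = (0.97 + 0.072×22)×10⁻⁴ = 2.554×10⁻⁴ K⁻¹
Layer 2: α = (0.97 + 0.072×14)×10⁻⁴ = 1.978×10⁻⁴ K⁻¹
Layer 3: α = (0.97 + 0.072×2.1)×10⁻⁴ = 1.1212×10⁻⁴ K⁻¹
0–300 m: 300 × 2.1 × 2.554×10⁻⁴ = 0.160902 m
300–950 m: 650 × 1.978×10⁻⁴ × 0.65 = 0.0835705 m
950–2050 m: 1.1212×10⁻⁴ × 0.36 × 1100 = 0.04439952 m
Δh = 0.160902 + 0.0835705 + 0.04439952 = 0.28887202 m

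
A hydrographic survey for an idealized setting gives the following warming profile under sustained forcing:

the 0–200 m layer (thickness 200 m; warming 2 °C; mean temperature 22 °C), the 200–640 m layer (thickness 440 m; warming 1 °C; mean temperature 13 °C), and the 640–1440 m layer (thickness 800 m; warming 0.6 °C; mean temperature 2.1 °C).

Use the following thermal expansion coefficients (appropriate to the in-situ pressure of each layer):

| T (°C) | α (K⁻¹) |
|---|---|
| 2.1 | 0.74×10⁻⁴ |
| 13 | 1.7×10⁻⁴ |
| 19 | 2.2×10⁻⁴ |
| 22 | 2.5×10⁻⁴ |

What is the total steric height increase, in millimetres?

Δh ≈ 210 mm

Layer 1 at 22 °C → α = 2.5×10⁻⁴ K⁻¹
Layer 2 at 13 °C → α = 1.7×10⁻⁴ K⁻¹
Layer 3 at 2.1 °C → α = 0.74×10⁻⁴ K⁻¹
0–200 m: 200 × 2 × 2.5×10⁻⁴ = 0.10000 m
Layer 2: 440 × 1 × 1.7×10⁻⁴ = 0.07480 m
0.6 × 0.74×10⁻⁴ × 800 = 0.03552 m
Δh = 0.10000 + 0.07480 + 0.03552 = 0.21032 m ≈ 210 mm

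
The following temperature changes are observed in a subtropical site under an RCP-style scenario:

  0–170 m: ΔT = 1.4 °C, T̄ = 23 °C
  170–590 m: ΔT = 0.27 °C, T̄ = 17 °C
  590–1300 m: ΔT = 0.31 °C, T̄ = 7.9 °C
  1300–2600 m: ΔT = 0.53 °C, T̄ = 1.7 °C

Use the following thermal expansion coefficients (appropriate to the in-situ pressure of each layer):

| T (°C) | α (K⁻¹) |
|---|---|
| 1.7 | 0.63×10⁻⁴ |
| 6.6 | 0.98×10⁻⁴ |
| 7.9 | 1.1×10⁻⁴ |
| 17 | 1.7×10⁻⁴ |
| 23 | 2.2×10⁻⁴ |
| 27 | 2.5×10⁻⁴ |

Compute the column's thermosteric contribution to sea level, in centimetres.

Layer 1 at 23 °C → α = 2.2×10⁻⁴ K⁻¹
Layer 2 at 17 °C → α = 1.7×10⁻⁴ K⁻¹
Layer 3 at 7.9 °C → α = 1.1×10⁻⁴ K⁻¹
Layer 4 at 1.7 °C → α = 0.63×10⁻⁴ K⁻¹
Layer 1: 2.2×10⁻⁴ × 1.4 × 170 = 0.05236 m
420 × 0.27 × 1.7×10⁻⁴ = 0.019278 m
Layer 3: 0.31 × 710 × 1.1×10⁻⁴ = 0.024211 m
Layer 4: 1300 × 0.63×10⁻⁴ × 0.53 = 0.043407 m
Δh = 0.05236 + 0.019278 + 0.024211 + 0.043407 = 0.139256 m

Δh ≈ 13.9 cm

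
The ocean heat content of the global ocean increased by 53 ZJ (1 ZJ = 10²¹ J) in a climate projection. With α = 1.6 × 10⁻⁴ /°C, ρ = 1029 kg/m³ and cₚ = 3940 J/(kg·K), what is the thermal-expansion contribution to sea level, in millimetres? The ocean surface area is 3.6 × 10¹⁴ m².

5.81 mm of thermosteric rise

Per unit area: Q = 53×10²¹ / (3.6×10¹⁴) ≈ 1.472×10⁸ J/m²
Δh = αQ/(ρcₚ) = 1.6×10⁻⁴ × 1.472×10⁸ / (1029 × 3940) ≈ 0.0058092 m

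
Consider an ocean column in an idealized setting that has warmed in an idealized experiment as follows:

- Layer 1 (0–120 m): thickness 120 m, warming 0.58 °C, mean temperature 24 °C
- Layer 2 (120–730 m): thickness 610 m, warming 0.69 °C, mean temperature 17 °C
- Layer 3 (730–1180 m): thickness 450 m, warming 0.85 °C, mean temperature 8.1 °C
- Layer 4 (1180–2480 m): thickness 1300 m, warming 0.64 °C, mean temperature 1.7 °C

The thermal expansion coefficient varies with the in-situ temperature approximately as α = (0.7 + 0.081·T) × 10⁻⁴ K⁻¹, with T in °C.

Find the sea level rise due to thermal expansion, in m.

Δh ≈ 0.227 m

Layer 1: α = (0.7 + 0.081×24)×10⁻⁴ = 2.644×10⁻⁴ K⁻¹
Layer 2: α = (0.7 + 0.081×17)×10⁻⁴ = 2.077×10⁻⁴ K⁻¹
Layer 3: α = (0.7 + 0.081×8.1)×10⁻⁴ = 1.3561×10⁻⁴ K⁻¹
Layer 4: α = (0.7 + 0.081×1.7)×10⁻⁴ = 0.8377×10⁻⁴ K⁻¹
0.58 × 2.644×10⁻⁴ × 120 = 0.01840224 m
Layer 2: 610 × 0.69 × 2.077×10⁻⁴ = 0.08742093 m
730–1180 m: 0.85 × 450 × 1.3561×10⁻⁴ = 0.051870825 m
1180–2480 m: 0.64 × 0.8377×10⁻⁴ × 1300 = 0.06969664 m
Δh = 0.01840224 + 0.08742093 + 0.051870825 + 0.06969664 = 0.227390635 m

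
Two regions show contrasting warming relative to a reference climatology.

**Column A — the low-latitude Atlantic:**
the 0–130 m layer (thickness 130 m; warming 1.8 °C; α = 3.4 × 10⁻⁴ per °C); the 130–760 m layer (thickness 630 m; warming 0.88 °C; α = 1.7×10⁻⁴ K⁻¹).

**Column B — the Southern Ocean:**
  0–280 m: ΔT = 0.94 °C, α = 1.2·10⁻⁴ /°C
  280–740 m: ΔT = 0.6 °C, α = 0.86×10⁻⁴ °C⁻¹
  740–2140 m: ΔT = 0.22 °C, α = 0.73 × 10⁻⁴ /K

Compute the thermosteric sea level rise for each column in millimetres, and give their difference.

A 1.8 × 130 × 3.4×10⁻⁴ = 0.07956 m
A 1.7×10⁻⁴ × 0.88 × 630 = 0.094248 m
A total: 0.173808 m
B Layer 1: 0.94 × 1.2×10⁻⁴ × 280 = 0.031584 m
B 460 × 0.6 × 0.86×10⁻⁴ = 0.023736 m
B 1400 × 0.73×10⁻⁴ × 0.22 = 0.022484 m
B total: 0.077804 m
Difference: 0.173808 − 0.077804 = 0.096004 m

Δh_A ≈ 174 mm, Δh_B ≈ 77.8 mm; difference ≈ 96.0 mm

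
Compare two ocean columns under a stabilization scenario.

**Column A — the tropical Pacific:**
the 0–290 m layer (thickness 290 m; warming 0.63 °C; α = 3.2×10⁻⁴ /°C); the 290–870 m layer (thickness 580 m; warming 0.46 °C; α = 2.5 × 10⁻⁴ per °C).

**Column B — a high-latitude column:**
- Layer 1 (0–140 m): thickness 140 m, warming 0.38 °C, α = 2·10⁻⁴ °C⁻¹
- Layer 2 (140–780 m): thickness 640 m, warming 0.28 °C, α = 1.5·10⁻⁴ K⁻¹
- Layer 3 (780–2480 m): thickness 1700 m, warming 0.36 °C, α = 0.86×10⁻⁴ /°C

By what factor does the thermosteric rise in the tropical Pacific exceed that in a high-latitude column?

A Layer 1: 0.63 × 290 × 3.2×10⁻⁴ = 0.058464 m
A 2.5×10⁻⁴ × 580 × 0.46 = 0.06670 m
A total: 0.125164 m
B 0–140 m: 140 × 0.38 × 2×10⁻⁴ = 0.01064 m
B 140–780 m: 640 × 0.28 × 1.5×10⁻⁴ = 0.02688 m
B 780–2480 m: 0.86×10⁻⁴ × 1700 × 0.36 = 0.052632 m
B total: 0.090152 m
Ratio: 0.125164 / 0.090152 ≈ 1.388

a factor of 1.39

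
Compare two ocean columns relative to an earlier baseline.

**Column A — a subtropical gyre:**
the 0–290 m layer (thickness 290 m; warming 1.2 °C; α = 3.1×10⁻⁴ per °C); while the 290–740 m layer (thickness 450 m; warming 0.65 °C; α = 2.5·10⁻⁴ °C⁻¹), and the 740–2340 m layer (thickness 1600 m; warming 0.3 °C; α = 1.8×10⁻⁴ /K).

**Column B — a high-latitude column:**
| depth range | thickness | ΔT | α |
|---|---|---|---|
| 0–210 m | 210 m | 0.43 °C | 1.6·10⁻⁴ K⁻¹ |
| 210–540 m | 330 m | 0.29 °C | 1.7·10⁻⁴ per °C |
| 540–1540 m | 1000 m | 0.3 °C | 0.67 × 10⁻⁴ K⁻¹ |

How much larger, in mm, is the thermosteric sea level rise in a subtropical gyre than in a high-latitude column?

A 290 × 3.1×10⁻⁴ × 1.2 = 0.10788 m
A Layer 2: 450 × 2.5×10⁻⁴ × 0.65 = 0.073125 m
A Layer 3: 1.8×10⁻⁴ × 0.3 × 1600 = 0.08640 m
A total: 0.267405 m
B Layer 1: 210 × 0.43 × 1.6×10⁻⁴ = 0.014448 m
B Layer 2: 0.29 × 1.7×10⁻⁴ × 330 = 0.016269 m
B 1000 × 0.3 × 0.67×10⁻⁴ = 0.02010 m
B total: 0.050817 m
Difference: 0.267405 − 0.050817 = 0.216588 m

217 mm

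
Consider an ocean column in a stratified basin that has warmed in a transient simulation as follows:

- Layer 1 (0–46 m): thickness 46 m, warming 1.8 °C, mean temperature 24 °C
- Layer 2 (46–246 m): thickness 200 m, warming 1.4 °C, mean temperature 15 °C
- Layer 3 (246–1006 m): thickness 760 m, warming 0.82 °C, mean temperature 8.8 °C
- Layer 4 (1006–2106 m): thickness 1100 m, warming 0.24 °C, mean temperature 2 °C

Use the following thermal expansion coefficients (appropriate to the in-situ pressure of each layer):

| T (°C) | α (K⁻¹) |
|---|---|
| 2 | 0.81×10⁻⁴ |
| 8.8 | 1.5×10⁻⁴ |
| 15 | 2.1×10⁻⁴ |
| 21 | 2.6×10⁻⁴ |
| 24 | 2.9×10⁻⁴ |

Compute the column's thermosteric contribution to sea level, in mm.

198 mm of thermosteric rise

Layer 1 at 24 °C → α = 2.9×10⁻⁴ K⁻¹
Layer 2 at 15 °C → α = 2.1×10⁻⁴ K⁻¹
Layer 3 at 8.8 °C → α = 1.5×10⁻⁴ K⁻¹
Layer 4 at 2 °C → α = 0.81×10⁻⁴ K⁻¹
0–46 m: 1.8 × 46 × 2.9×10⁻⁴ = 0.024012 m
46–246 m: 200 × 2.1×10⁻⁴ × 1.4 = 0.05880 m
246–1006 m: 1.5×10⁻⁴ × 760 × 0.82 = 0.09348 m
1100 × 0.81×10⁻⁴ × 0.24 = 0.021384 m
Δh = 0.024012 + 0.05880 + 0.09348 + 0.021384 = 0.197676 m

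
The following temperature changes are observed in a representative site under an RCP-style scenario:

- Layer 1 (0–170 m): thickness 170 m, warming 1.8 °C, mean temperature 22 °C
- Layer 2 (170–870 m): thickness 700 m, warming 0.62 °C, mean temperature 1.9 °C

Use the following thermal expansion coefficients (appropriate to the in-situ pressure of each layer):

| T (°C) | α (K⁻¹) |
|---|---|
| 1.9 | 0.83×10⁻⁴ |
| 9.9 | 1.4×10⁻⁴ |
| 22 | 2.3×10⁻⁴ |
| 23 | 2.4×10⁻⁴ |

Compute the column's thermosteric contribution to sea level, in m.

Layer 1 at 22 °C → α = 2.3×10⁻⁴ K⁻¹
Layer 2 at 1.9 °C → α = 0.83×10⁻⁴ K⁻¹
Layer 1: 170 × 1.8 × 2.3×10⁻⁴ = 0.07038 m
Layer 2: 700 × 0.83×10⁻⁴ × 0.62 = 0.036022 m
Δh = 0.07038 + 0.036022 = 0.106402 m

Δh ≈ 0.11 m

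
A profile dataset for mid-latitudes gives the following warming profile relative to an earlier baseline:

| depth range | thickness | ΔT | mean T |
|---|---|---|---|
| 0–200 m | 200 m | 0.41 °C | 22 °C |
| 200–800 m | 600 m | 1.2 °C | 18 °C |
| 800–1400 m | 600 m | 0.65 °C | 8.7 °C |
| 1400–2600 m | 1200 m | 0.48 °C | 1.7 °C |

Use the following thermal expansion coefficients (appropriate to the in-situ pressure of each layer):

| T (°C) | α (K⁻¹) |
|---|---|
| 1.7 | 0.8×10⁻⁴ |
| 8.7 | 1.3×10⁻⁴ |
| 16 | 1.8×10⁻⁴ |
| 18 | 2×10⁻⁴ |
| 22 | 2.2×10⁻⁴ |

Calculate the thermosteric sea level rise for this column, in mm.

260 mm

Layer 1 at 22 °C → α = 2.2×10⁻⁴ K⁻¹
Layer 2 at 18 °C → α = 2×10⁻⁴ K⁻¹
Layer 3 at 8.7 °C → α = 1.3×10⁻⁴ K⁻¹
Layer 4 at 1.7 °C → α = 0.8×10⁻⁴ K⁻¹
0–200 m: 2.2×10⁻⁴ × 200 × 0.41 = 0.01804 m
Layer 2: 600 × 2×10⁻⁴ × 1.2 = 0.14400 m
800–1400 m: 1.3×10⁻⁴ × 600 × 0.65 = 0.05070 m
0.8×10⁻⁴ × 0.48 × 1200 = 0.04608 m
Δh = 0.01804 + 0.14400 + 0.05070 + 0.04608 = 0.25882 m ≈ 260 mm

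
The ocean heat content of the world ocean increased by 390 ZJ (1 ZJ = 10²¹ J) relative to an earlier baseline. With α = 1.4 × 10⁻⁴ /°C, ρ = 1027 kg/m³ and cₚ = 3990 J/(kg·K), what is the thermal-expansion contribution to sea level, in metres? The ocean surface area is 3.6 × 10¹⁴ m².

Per unit area: Q = 390×10²¹ / (3.6×10¹⁴) ≈ 1.083×10⁹ J/m²
Δh = αQ/(ρcₚ) = 1.4×10⁻⁴ × 1.083×10⁹ / (1027 × 3990) ≈ 0.037001 m

Δh = 0.037 m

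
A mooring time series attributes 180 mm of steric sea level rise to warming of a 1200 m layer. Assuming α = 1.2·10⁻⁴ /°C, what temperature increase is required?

1.25 °C

ΔT = Δh/(αH) = 0.18 / (1.2×10⁻⁴ × 1200) = 1.250 °C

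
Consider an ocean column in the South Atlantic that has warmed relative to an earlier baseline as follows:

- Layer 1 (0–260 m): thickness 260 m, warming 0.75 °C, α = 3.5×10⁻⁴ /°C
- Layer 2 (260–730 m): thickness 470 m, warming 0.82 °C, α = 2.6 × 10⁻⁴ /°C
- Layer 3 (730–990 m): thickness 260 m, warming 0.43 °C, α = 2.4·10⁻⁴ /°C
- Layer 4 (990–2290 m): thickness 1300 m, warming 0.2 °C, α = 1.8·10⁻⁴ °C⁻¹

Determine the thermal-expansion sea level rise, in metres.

about 0.24 m

0–260 m: 3.5×10⁻⁴ × 0.75 × 260 = 0.06825 m
0.82 × 470 × 2.6×10⁻⁴ = 0.100204 m
730–990 m: 260 × 0.43 × 2.4×10⁻⁴ = 0.026832 m
1.8×10⁻⁴ × 0.2 × 1300 = 0.04680 m
Δh = 0.06825 + 0.100204 + 0.026832 + 0.04680 = 0.242086 m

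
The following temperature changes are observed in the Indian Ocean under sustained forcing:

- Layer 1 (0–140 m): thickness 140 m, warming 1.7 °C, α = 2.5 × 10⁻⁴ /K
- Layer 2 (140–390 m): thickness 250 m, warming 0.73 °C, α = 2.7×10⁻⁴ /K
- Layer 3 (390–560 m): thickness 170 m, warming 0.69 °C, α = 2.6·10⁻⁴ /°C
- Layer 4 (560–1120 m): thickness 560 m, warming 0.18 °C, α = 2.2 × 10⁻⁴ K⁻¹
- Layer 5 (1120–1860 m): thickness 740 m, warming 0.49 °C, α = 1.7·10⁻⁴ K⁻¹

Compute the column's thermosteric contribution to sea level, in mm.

Δh ≈ 223 mm

1.7 × 2.5×10⁻⁴ × 140 = 0.05950 m
140–390 m: 2.7×10⁻⁴ × 0.73 × 250 = 0.049275 m
2.6×10⁻⁴ × 170 × 0.69 = 0.030498 m
560–1120 m: 2.2×10⁻⁴ × 0.18 × 560 = 0.022176 m
Layer 5: 0.49 × 1.7×10⁻⁴ × 740 = 0.061642 m
Δh = 0.05950 + 0.049275 + 0.030498 + 0.022176 + 0.061642 = 0.223091 m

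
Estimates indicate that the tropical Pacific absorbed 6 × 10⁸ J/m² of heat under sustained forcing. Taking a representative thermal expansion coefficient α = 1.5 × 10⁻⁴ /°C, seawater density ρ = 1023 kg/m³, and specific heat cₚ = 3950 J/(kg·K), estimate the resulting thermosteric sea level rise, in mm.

Δh = αQ/(ρcₚ) = 1.5×10⁻⁴ × 6×10⁸ / (1023 × 3950) ≈ 0.022273 m

22 mm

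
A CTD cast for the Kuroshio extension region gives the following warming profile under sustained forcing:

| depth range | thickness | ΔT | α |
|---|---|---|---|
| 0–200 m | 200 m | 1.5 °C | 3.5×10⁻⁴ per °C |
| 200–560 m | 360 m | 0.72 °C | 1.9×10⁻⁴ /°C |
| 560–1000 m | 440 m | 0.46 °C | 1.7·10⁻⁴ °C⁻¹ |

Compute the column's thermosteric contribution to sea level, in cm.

18.9 cm

0–200 m: 1.5 × 200 × 3.5×10⁻⁴ = 0.10500 m
1.9×10⁻⁴ × 0.72 × 360 = 0.049248 m
Layer 3: 440 × 1.7×10⁻⁴ × 0.46 = 0.034408 m
Δh = 0.10500 + 0.049248 + 0.034408 = 0.188656 m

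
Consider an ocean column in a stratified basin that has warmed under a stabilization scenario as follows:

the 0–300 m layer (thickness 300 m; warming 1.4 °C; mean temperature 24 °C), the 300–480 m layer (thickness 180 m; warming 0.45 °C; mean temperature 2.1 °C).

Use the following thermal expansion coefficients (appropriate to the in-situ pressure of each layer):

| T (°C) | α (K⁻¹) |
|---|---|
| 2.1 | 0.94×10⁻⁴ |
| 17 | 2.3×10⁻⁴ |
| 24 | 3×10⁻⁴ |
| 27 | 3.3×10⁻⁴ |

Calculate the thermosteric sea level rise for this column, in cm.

Layer 1 at 24 °C → α = 3×10⁻⁴ K⁻¹
Layer 2 at 2.1 °C → α = 0.94×10⁻⁴ K⁻¹
0–300 m: 300 × 3×10⁻⁴ × 1.4 = 0.12600 m
300–480 m: 0.94×10⁻⁴ × 0.45 × 180 = 0.007614 m
Δh = 0.12600 + 0.007614 = 0.133614 m ≈ 13 cm

13 cm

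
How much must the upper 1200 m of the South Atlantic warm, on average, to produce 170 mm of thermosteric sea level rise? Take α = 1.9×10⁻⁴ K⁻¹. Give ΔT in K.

about 0.746 K

ΔT = Δh/(αH) = 0.17 / (1.9×10⁻⁴ × 1200) ≈ 0.7456 K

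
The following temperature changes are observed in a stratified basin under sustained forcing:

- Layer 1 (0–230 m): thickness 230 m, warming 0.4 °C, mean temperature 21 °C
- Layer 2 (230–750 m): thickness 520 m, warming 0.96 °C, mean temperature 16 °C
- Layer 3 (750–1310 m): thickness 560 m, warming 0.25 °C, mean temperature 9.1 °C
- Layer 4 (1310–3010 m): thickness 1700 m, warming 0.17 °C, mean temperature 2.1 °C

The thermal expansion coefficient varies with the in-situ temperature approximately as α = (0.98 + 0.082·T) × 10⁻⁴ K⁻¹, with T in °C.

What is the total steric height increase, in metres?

Layer 1: α = (0.98 + 0.082×21)×10⁻⁴ = 2.702×10⁻⁴ K⁻¹
Layer 2: α = (0.98 + 0.082×16)×10⁻⁴ = 2.292×10⁻⁴ K⁻¹
Layer 3: α = (0.98 + 0.082×9.1)×10⁻⁴ = 1.7262×10⁻⁴ K⁻¹
Layer 4: α = (0.98 + 0.082×2.1)×10⁻⁴ = 1.1522×10⁻⁴ K⁻¹
2.702×10⁻⁴ × 230 × 0.4 = 0.0248584 m
520 × 2.292×10⁻⁴ × 0.96 = 0.11441664 m
750–1310 m: 560 × 0.25 × 1.7262×10⁻⁴ = 0.0241668 m
1310–3010 m: 0.17 × 1700 × 1.1522×10⁻⁴ = 0.03329858 m
Δh = 0.0248584 + 0.11441664 + 0.0241668 + 0.03329858 = 0.19674042 m

0.197 m of thermosteric rise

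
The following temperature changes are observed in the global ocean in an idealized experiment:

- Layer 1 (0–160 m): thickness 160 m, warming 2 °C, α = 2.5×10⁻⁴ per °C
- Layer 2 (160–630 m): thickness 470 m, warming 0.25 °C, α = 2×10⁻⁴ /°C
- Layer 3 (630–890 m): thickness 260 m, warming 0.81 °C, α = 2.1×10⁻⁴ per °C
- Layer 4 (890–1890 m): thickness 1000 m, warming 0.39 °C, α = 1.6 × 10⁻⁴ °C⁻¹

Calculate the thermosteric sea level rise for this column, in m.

Δh ≈ 0.21 m

2.5×10⁻⁴ × 2 × 160 = 0.08000 m
470 × 0.25 × 2×10⁻⁴ = 0.02350 m
Layer 3: 0.81 × 260 × 2.1×10⁻⁴ = 0.044226 m
Layer 4: 0.39 × 1.6×10⁻⁴ × 1000 = 0.06240 m
Δh = 0.08000 + 0.02350 + 0.044226 + 0.06240 = 0.210126 m ≈ 0.21 m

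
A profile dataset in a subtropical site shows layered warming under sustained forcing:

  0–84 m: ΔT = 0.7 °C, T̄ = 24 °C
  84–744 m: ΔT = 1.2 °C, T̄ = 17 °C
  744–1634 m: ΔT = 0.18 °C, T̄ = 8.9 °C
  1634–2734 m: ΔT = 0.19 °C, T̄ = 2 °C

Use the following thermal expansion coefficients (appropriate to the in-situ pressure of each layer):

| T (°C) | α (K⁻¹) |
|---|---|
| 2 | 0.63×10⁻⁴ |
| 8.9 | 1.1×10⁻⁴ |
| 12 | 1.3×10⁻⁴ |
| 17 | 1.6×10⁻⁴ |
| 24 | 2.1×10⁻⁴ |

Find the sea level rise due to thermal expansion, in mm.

about 170 mm

Layer 1 at 24 °C → α = 2.1×10⁻⁴ K⁻¹
Layer 2 at 17 °C → α = 1.6×10⁻⁴ K⁻¹
Layer 3 at 8.9 °C → α = 1.1×10⁻⁴ K⁻¹
Layer 4 at 2 °C → α = 0.63×10⁻⁴ K⁻¹
0.7 × 2.1×10⁻⁴ × 84 = 0.012348 m
Layer 2: 1.6×10⁻⁴ × 1.2 × 660 = 0.12672 m
890 × 1.1×10⁻⁴ × 0.18 = 0.017622 m
0.19 × 0.63×10⁻⁴ × 1100 = 0.013167 m
Δh = 0.012348 + 0.12672 + 0.017622 + 0.013167 = 0.169857 m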